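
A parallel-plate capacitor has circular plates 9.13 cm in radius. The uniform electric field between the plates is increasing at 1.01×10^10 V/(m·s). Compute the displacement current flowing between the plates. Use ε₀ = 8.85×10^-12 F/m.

2.34×10^-3 A

I_d = ε₀ A (dE/dt) = (8.85×10^-12)(0.02619 m²)(1.01×10^10) = 2.34×10^-3 A.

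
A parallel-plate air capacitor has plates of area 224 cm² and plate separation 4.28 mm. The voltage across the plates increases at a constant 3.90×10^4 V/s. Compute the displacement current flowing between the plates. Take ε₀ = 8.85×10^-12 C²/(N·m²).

1.81×10^-6 A

The displacement current equals the charging current C dV/dt. With C = ε₀A/d = (8.85×10^-12)(0.0224)/(4.28×10^-3) = 4.632×10^-11 F, I_d = (4.632×10^-11)(3.90×10^4) = 1.81×10^-6 A.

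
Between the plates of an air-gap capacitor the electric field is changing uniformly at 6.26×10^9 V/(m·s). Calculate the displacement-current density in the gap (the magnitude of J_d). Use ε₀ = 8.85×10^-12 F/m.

J_d = ε₀ ∂E/∂t, so J_d = 0.0554 A/m².

0.0554 A/m²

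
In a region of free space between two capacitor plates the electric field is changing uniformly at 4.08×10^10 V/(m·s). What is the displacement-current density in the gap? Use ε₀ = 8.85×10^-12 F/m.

The displacement-current density is ε₀ ∂E/∂t = (8.85×10^-12)(4.08×10^10) = 0.361 A/m².

0.361 A/m²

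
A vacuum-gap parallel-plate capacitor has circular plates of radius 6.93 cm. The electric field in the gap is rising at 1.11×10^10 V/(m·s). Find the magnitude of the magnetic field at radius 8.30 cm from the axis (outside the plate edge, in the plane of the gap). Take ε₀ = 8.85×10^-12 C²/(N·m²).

I_d = ε₀ dΦ_E/dt = ε₀ πR² (dE/dt) = (8.85×10^-12)(0.01509)(1.11×10^10) = 1.482×10^-3 A through the full plate area.
Outside the plates the loop encloses all of I_d, so B·2πr = μ₀ I_d and B = 3.57×10^-9 T.

3.57×10^-9 T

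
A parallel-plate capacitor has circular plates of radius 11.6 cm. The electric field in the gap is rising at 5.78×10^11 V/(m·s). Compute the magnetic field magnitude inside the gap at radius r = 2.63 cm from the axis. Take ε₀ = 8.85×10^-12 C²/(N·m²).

Through the whole plate area (πR² = 0.04227 m²), I_d = ε₀ πR² dE/dt = 0.2162 A.
∮B·dl = μ₀ I_d,enc with I_d,enc = I_d r²/R² = 0.01111 A; so B = μ₀ I_d,enc/(2πr) = 8.45×10^-8 T.

8.45×10^-8 T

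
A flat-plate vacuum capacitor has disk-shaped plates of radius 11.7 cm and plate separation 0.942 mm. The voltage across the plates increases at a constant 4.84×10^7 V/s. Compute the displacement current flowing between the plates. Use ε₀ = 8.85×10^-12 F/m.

0.0196 A

The displacement current equals the charging current C dV/dt. With C = ε₀A/d = (8.85×10^-12)(0.04301)/(9.42×10^-4) = 4.041×10^-10 F, I_d = (4.041×10^-10)(4.84×10^7) = 0.0196 A.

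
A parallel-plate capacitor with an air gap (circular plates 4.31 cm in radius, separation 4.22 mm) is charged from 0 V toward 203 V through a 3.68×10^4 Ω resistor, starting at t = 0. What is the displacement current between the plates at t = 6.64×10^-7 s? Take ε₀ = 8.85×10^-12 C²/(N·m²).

C = ε₀A/d = (8.85×10^-12)(5.836×10^-3)/(4.22×10^-3) = 1.224×10^-11 F and τ = RC = 4.504×10^-7 s. I_d in the gap equals the RC charging current.
I_d(t) = (V₀/R) e^(−t/τ) = 5.516×10^-3 · e^(−1.474) = 1.26×10^-3 A.

1.26×10^-3 A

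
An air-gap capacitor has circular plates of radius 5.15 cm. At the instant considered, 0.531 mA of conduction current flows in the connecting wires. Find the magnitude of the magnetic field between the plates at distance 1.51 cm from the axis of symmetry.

Between the plates the displacement current equals the wire current: I_d = 0.531 mA = 5.31×10^-4 A.
For r < R the Ampère–Maxwell law gives B(2πr) = μ₀ I_d (r²/R²), so B = μ₀ I_d r/(2πR²) = (4π×10^-7)(5.31×10^-4)(0.0151)/(2π·0.0515²) = 6.05×10^-10 T.

6.05×10^-10 T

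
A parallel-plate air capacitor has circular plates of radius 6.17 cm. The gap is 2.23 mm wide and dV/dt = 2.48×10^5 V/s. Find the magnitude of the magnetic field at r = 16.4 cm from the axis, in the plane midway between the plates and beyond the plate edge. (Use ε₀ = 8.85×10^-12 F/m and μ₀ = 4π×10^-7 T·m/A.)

With E = V/d, dE/dt = 1.112×10^8 V/(m·s) and πR² = 0.01196 m², giving I_d = ε₀ πR² dE/dt = 1.177×10^-5 A.
With r > R the enclosed displacement current is the full I_d; B = μ₀ I_d / (2πr) = 1.44×10^-11 T.

1.44×10^-11 T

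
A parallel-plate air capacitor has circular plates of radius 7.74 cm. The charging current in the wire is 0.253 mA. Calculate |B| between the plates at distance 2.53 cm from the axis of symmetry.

No conduction current crosses the gap, so I_d there equals the 2.53×10^-4 A in the leads.
∮B·dl = μ₀ I_d,enc with I_d,enc = I_d r²/R² = 2.703×10^-5 A; so B = μ₀ I_d,enc/(2πr) = 2.14×10^-10 T.

2.14×10^-10 T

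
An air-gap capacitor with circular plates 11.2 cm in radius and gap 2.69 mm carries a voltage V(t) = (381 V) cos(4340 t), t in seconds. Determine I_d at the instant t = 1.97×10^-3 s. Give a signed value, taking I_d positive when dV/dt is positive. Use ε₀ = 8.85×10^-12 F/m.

-1.65×10^-4 A

dE/dt = (V₀ω/d)·−sin(ωt) with ωt = 8.5498 rad: (381)(4340)(-0.7675)/(2.69×10^-3) = -4.718×10^8 V/(m·s).
I_d = ε₀ A dE/dt = (8.85×10^-12)(0.03941)(-4.718×10^8) = -1.65×10^-4 A.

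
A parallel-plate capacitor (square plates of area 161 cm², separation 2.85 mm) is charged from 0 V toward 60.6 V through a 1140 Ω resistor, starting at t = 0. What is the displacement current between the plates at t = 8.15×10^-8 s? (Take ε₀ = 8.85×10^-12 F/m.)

0.0127 A

C = ε₀A/d = (8.85×10^-12)(0.0161)/(2.85×10^-3) = 4.999×10^-11 F and τ = RC = 5.699×10^-8 s. I_d in the gap equals the RC charging current.
I_d(t) = (V₀/R) e^(−t/τ) = 0.05316 · e^(−1.430) = 0.0127 A.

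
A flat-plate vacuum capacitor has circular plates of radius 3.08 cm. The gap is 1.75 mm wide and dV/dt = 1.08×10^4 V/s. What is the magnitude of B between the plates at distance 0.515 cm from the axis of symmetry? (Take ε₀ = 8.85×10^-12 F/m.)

dE/dt = (dV/dt)/d = 6.171×10^6 V/(m·s); I_d = ε₀(πR²)(dE/dt) = (8.85×10^-12)(2.980×10^-3)(6.171×10^6) = 1.627×10^-7 A.
∮B·dl = μ₀ I_d,enc with I_d,enc = I_d r²/R² = 4.549×10^-9 A; so B = μ₀ I_d,enc/(2πr) = 1.77×10^-13 T.

1.77×10^-13 T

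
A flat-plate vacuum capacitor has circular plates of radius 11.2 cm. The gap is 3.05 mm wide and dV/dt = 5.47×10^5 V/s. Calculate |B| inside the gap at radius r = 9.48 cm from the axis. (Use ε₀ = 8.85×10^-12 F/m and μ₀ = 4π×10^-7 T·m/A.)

With E = V/d, dE/dt = 1.793×10^8 V/(m·s) and πR² = 0.03941 m², giving I_d = ε₀ πR² dE/dt = 6.254×10^-5 A.
∮B·dl = μ₀ I_d,enc with I_d,enc = I_d r²/R² = 4.481×10^-5 A; so B = μ₀ I_d,enc/(2πr) = 9.45×10^-11 T.

9.45×10^-11 T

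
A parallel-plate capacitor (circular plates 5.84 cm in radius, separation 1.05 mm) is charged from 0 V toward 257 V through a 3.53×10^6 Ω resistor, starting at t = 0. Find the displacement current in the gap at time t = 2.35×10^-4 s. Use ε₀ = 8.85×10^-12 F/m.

3.48×10^-5 A

With C = ε₀A/d = (8.85×10^-12)(0.01071)/(1.05×10^-3) = 9.027×10^-11 F, the time constant is τ = RC = 3.187×10^-4 s, so t/τ = 0.7374 and e^(−t/τ) = 0.4784.
I_d = I_cond = (V₀/R) e^(−t/τ) = (7.280×10^-5)(0.4784) = 3.48×10^-5 A.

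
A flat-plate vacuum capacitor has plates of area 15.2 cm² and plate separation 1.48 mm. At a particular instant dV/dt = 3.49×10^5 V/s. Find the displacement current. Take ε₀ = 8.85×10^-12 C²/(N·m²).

C = ε₀A/d = (8.85×10^-12)(1.52×10^-3)/(1.48×10^-3) = 9.089×10^-12 F.
I_d = C dV/dt = (9.089×10^-12)(3.49×10^5) = 3.17×10^-6 A.

3.17×10^-6 A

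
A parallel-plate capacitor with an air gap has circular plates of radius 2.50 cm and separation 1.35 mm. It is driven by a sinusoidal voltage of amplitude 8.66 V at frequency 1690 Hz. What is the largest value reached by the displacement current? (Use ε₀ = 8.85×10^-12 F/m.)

(dE/dt)_max = V₀ω/d = 6.813×10^7 V/(m·s); ω = 2πf = 1.062×10^4 rad/s.
I_d,max = ε₀ A (dE/dt)_max = (8.85×10^-12)(1.963×10^-3)(6.813×10^7) = 1.18×10^-6 A.

1.18×10^-6 A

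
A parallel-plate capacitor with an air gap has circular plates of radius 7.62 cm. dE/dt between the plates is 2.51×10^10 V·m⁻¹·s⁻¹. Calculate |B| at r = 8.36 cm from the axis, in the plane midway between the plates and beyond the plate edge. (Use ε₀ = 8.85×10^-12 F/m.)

I_d = ε₀ dΦ_E/dt = ε₀ πR² (dE/dt) = (8.85×10^-12)(0.01824)(2.51×10^10) = 4.052×10^-3 A through the full plate area.
For r ≥ R the full I_d is enclosed: B = μ₀ I_d/(2πr) = (4π×10^-7)(4.052×10^-3)/(2π·0.0836) = 9.69×10^-9 T.

9.69×10^-9 T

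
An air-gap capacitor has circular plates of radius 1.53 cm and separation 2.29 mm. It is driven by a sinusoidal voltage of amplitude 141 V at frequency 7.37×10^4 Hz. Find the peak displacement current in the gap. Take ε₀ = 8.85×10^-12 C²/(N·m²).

The displacement current equals the conduction current C dV/dt, which peaks at C V₀ ω.
With C = ε₀A/d = (8.85×10^-12)(7.354×10^-4)/(2.29×10^-3) = 2.842×10^-12 F and ω = 2πf = 4.631×10^5 rad/s, I_d,max = (2.842×10^-12)(141)(4.631×10^5) = 1.86×10^-4 A.

1.86×10^-4 A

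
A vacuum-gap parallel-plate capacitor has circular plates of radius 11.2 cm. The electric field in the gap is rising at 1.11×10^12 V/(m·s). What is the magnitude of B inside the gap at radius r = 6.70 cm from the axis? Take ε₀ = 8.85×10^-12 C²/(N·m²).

4.14×10^-7 T

I_d = ε₀ dΦ_E/dt = ε₀ πR² (dE/dt) = (8.85×10^-12)(0.03941)(1.11×10^12) = 0.3871 A through the full plate area.
An Ampèrian loop of radius r encloses a fraction (r/R)² of I_d. Then B·2πr = μ₀ I_d (r/R)², giving B = μ₀ I_d r/(2πR²) = 4.14×10^-7 T.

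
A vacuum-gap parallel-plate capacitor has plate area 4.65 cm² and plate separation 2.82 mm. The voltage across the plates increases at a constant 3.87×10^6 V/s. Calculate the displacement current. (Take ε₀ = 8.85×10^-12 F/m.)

5.65×10^-6 A

E = V/d so dE/dt = (dV/dt)/d = 1.372×10^9 V/(m·s), and I_d = ε₀ A dE/dt = (8.85×10^-12)(4.65×10^-4)(1.372×10^9) = 5.65×10^-6 A.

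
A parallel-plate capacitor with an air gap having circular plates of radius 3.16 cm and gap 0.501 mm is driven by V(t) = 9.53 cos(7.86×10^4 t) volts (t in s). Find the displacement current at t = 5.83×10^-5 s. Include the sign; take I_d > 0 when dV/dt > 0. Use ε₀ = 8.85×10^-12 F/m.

dE/dt = (V₀ω/d)·−sin(ωt) with ωt = 4.58238 rad: (9.53)(7.86×10^4)(0.9916)/(5.01×10^-4) = 1.483×10^9 V/(m·s).
I_d = ε₀ A dE/dt = (8.85×10^-12)(3.137×10^-3)(1.483×10^9) = 4.12×10^-5 A.

4.12×10^-5 A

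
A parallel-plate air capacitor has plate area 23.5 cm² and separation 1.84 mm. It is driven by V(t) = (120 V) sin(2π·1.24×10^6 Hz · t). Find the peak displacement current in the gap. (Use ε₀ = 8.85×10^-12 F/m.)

The displacement current equals the conduction current C dV/dt, which peaks at C V₀ ω.
With C = ε₀A/d = (8.85×10^-12)(2.35×10^-3)/(1.84×10^-3) = 1.130×10^-11 F and ω = 2πf = 7.791×10^6 rad/s, I_d,max = (1.130×10^-11)(120)(7.791×10^6) = 0.0106 A.

0.0106 A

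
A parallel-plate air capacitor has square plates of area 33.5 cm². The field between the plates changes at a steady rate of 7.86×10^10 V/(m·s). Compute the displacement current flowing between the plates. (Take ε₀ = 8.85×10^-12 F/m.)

2.33×10^-3 A

With a uniform field, Φ_E = EA, so I_d = ε₀ A dE/dt = 2.33×10^-3 A.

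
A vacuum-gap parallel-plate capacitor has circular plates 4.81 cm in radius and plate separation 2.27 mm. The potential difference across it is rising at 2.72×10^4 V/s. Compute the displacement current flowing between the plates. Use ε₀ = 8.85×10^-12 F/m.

7.71×10^-7 A

E = V/d so dE/dt = (dV/dt)/d = 1.198×10^7 V/(m·s), and I_d = ε₀ A dE/dt = (8.85×10^-12)(7.268×10^-3)(1.198×10^7) = 7.71×10^-7 A.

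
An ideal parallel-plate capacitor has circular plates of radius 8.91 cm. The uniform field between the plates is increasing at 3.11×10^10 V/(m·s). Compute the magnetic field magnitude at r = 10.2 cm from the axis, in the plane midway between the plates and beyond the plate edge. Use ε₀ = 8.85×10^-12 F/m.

Total displacement current: I_d = ε₀(πR²)(dE/dt) = (8.85×10^-12)(0.02494)(3.11×10^10) = 6.864×10^-3 A.
Outside the plates the loop encloses all of I_d, so B·2πr = μ₀ I_d and B = 1.35×10^-8 T.

1.35×10^-8 T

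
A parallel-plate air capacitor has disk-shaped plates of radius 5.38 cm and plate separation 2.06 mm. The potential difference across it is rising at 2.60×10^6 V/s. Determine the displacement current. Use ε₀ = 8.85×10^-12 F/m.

C = ε₀A/d = (8.85×10^-12)(9.093×10^-3)/(2.06×10^-3) = 3.906×10^-11 F.
I_d = C dV/dt = (3.906×10^-11)(2.60×10^6) = 1.02×10^-4 A.

1.02×10^-4 A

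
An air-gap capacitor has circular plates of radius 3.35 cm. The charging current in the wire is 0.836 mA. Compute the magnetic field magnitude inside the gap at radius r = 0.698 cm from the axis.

1.04×10^-9 T

Between the plates the displacement current equals the wire current: I_d = 0.836 mA = 8.36×10^-4 A.
∮B·dl = μ₀ I_d,enc with I_d,enc = I_d r²/R² = 3.629×10^-5 A; so B = μ₀ I_d,enc/(2πr) = 1.04×10^-9 T.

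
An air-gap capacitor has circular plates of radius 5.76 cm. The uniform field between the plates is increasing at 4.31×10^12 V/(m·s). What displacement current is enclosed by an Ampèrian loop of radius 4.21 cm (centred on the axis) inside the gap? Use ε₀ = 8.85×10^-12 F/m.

Total displacement current: I_d = ε₀(πR²)(dE/dt) = (8.85×10^-12)(0.01042)(4.31×10^12) = 0.3975 A.
Since J_d is uniform, the enclosed fraction is (r/R)² = 0.5342, giving I_d,enc = 0.212 A.

0.212 A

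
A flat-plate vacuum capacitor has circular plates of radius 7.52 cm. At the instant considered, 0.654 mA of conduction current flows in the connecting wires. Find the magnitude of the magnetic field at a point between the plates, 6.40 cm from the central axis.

No conduction current crosses the gap, so I_d there equals the 6.54×10^-4 A in the leads.
For r < R the Ampère–Maxwell law gives B(2πr) = μ₀ I_d (r²/R²), so B = μ₀ I_d r/(2πR²) = (4π×10^-7)(6.54×10^-4)(0.0640)/(2π·0.0752²) = 1.48×10^-9 T.

1.48×10^-9 T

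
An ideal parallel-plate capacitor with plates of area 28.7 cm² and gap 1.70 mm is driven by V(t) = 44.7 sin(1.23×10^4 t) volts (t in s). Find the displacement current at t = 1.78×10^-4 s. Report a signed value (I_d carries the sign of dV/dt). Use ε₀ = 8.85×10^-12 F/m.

dV/dt = (44.7)(1.23×10^4)·cos(2.1894) = -3.188×10^5 V/s.
I_d = C dV/dt with C = ε₀A/d = (8.85×10^-12)(2.87×10^-3)/(1.70×10^-3) = 1.494×10^-11 F, so I_d = (1.494×10^-11)(-3.188×10^5) = -4.76×10^-6 A.

-4.76×10^-6 A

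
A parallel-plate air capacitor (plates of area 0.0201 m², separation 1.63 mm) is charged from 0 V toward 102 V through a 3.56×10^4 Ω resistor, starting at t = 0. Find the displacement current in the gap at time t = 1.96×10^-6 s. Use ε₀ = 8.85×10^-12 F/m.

1.73×10^-3 A

With C = ε₀A/d = (8.85×10^-12)(0.0201)/(1.63×10^-3) = 1.091×10^-10 F, the time constant is τ = RC = 3.884×10^-6 s, so t/τ = 0.5046 and e^(−t/τ) = 0.6037.
I_d = I_cond = (V₀/R) e^(−t/τ) = (2.865×10^-3)(0.6037) = 1.73×10^-3 A.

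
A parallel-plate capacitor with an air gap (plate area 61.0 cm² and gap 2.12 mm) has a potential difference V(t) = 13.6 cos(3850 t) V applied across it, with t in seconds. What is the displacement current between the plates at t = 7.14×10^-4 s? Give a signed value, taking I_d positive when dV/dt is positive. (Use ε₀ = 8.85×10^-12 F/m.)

-5.10×10^-7 A

dV/dt = (13.6)(3850)·−sin(2.7489) = -2.004×10^4 V/s.
I_d = C dV/dt with C = ε₀A/d = (8.85×10^-12)(6.10×10^-3)/(2.12×10^-3) = 2.546×10^-11 F, so I_d = (2.546×10^-11)(-2.004×10^4) = -5.10×10^-7 A.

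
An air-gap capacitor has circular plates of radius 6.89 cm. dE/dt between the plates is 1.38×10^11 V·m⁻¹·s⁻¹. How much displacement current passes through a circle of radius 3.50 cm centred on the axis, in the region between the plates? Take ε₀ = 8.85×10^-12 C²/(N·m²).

4.70×10^-3 A

I_d = ε₀ dΦ_E/dt = ε₀ πR² (dE/dt) = (8.85×10^-12)(0.01491)(1.38×10^11) = 0.01821 A through the full plate area.
The field is uniform, so I_d,enc = I_d (r/R)² = (0.01821)(3.50/6.89)² = 4.70×10^-3 A.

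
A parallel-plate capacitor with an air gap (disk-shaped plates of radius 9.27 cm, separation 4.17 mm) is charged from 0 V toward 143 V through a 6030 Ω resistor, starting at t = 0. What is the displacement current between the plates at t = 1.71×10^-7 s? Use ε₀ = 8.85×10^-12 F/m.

C = ε₀A/d = (8.85×10^-12)(0.02700)/(4.17×10^-3) = 5.730×10^-11 F and τ = RC = 3.455×10^-7 s. I_d in the gap equals the RC charging current.
I_d(t) = (V₀/R) e^(−t/τ) = 0.02371 · e^(−0.4949) = 0.0145 A.

0.0145 A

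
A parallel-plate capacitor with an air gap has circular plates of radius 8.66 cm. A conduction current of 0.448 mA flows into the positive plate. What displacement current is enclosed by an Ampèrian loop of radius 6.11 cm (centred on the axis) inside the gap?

Between the plates the displacement current equals the wire current: I_d = 0.448 mA = 4.48×10^-4 A.
The field is uniform, so I_d,enc = I_d (r/R)² = (4.48×10^-4)(6.11/8.66)² = 2.23×10^-4 A.

2.23×10^-4 A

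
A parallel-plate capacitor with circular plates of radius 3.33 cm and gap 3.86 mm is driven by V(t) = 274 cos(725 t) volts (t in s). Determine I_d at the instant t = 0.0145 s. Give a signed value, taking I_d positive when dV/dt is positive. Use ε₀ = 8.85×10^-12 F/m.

C = ε₀A/d = (8.85×10^-12)(3.484×10^-3)/(3.86×10^-3) = 7.988×10^-12 F. dV/dt = V₀ω·−sin(ωt); at ωt = 10.5125 rad this factor is 0.8856.
I_d = C dV/dt = (7.988×10^-12)(274)(725)(0.8856) = 1.41×10^-6 A.

1.41×10^-6 A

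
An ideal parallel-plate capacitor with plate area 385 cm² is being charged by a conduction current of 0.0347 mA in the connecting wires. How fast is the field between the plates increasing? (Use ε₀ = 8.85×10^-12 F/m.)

1.02×10^8 V/(m·s)

The displacement current between the plates equals the conduction current, I_d = 0.0347 mA.
Inverting I_d = ε₀ A dE/dt gives dE/dt = 3.47×10^-5 / (8.85×10^-12 · 0.0385) = 1.02×10^8 V/(m·s).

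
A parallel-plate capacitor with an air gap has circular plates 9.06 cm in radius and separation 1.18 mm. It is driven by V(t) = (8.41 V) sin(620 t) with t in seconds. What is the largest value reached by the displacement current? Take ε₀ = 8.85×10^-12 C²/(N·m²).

1.01×10^-6 A

The displacement current equals the conduction current C dV/dt, which peaks at C V₀ ω.
With C = ε₀A/d = (8.85×10^-12)(0.02579)/(1.18×10^-3) = 1.934×10^-10 F and ω = 620 rad/s, I_d,max = (1.934×10^-10)(8.41)(620) = 1.01×10^-6 A.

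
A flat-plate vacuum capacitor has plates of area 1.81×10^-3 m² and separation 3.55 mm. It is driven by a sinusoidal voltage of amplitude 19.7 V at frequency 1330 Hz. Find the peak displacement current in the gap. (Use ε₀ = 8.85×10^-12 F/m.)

7.43×10^-7 A

C = ε₀A/d = (8.85×10^-12)(1.81×10^-3)/(3.55×10^-3) = 4.512×10^-12 F; ω = 2πf = 8357 rad/s.
I_d = C dV/dt, so |I_d|_max = C V₀ ω = (4.512×10^-12)(19.7)(8357) = 7.43×10^-7 A.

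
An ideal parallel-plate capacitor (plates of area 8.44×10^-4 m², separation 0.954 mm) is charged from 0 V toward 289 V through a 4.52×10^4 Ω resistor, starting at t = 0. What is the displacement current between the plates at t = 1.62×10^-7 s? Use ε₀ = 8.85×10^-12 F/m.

4.05×10^-3 A

With C = ε₀A/d = (8.85×10^-12)(8.44×10^-4)/(9.54×10^-4) = 7.830×10^-12 F, the time constant is τ = RC = 3.539×10^-7 s, so t/τ = 0.4578 and e^(−t/τ) = 0.6327.
I_d = I_cond = (V₀/R) e^(−t/τ) = (6.394×10^-3)(0.6327) = 4.05×10^-3 A.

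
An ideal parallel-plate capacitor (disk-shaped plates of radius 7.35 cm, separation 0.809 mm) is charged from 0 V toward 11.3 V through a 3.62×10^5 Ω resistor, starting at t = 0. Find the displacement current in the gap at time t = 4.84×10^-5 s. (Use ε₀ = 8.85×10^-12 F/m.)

C = ε₀A/d = (8.85×10^-12)(0.01697)/(8.09×10^-4) = 1.856×10^-10 F and τ = RC = 6.719×10^-5 s. I_d in the gap equals the RC charging current.
I_d(t) = (V₀/R) e^(−t/τ) = 3.122×10^-5 · e^(−0.7203) = 1.52×10^-5 A.

1.52×10^-5 A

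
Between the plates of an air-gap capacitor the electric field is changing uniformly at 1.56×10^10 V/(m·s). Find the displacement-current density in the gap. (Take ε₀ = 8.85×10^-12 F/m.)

The displacement-current density is ε₀ ∂E/∂t = (8.85×10^-12)(1.56×10^10) = 0.138 A/m².

0.138 A/m²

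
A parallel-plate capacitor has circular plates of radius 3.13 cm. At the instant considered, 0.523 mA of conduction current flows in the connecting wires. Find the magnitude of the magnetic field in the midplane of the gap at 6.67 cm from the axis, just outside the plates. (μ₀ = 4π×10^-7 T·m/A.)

Between the plates the displacement current equals the wire current: I_d = 0.523 mA = 5.23×10^-4 A.
For r ≥ R the full I_d is enclosed: B = μ₀ I_d/(2πr) = (4π×10^-7)(5.23×10^-4)/(2π·0.0667) = 1.57×10^-9 T.

1.57×10^-9 T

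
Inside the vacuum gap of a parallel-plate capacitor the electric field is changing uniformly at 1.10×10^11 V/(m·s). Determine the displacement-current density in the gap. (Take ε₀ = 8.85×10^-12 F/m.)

J_d = ε₀ dE/dt = (8.85×10^-12)(1.10×10^11) = 0.973 A/m².

0.973 A/m²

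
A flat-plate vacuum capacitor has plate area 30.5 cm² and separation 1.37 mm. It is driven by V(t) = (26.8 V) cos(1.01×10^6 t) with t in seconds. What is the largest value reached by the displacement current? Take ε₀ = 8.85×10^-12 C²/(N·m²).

The displacement current equals the conduction current C dV/dt, which peaks at C V₀ ω.
With C = ε₀A/d = (8.85×10^-12)(3.05×10^-3)/(1.37×10^-3) = 1.970×10^-11 F and ω = 1.01×10^6 rad/s, I_d,max = (1.970×10^-11)(26.8)(1.01×10^6) = 5.33×10^-4 A.

5.33×10^-4 A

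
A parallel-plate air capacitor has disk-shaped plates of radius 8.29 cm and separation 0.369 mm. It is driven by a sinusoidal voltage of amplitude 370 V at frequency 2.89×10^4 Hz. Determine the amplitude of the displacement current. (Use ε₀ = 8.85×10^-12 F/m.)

0.0348 A

The displacement current equals the conduction current C dV/dt, which peaks at C V₀ ω.
With C = ε₀A/d = (8.85×10^-12)(0.02159)/(3.69×10^-4) = 5.178×10^-10 F and ω = 2πf = 1.816×10^5 rad/s, I_d,max = (5.178×10^-10)(370)(1.816×10^5) = 0.0348 A.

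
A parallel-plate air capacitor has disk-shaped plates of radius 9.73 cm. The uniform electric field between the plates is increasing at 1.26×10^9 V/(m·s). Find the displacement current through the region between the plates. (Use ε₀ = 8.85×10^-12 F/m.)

3.32×10^-4 A

The displacement current is ε₀ times dΦ_E/dt = ε₀ A dE/dt = (8.85×10^-12)(0.02974)(1.26×10^9) = 3.32×10^-4 A.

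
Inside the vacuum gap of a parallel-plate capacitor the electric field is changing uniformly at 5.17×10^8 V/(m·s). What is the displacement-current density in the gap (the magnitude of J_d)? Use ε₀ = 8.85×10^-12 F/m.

J_d = ε₀ ∂E/∂t, so J_d = 4.58×10^-3 A/m².

4.58×10^-3 A/m²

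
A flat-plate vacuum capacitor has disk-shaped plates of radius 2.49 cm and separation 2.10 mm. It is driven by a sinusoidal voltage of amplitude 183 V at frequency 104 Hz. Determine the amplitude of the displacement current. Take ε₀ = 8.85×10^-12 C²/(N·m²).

9.82×10^-7 A

C = ε₀A/d = (8.85×10^-12)(1.948×10^-3)/(2.10×10^-3) = 8.209×10^-12 F; ω = 2πf = 653.5 rad/s.
I_d = C dV/dt, so |I_d|_max = C V₀ ω = (8.209×10^-12)(183)(653.5) = 9.82×10^-7 A.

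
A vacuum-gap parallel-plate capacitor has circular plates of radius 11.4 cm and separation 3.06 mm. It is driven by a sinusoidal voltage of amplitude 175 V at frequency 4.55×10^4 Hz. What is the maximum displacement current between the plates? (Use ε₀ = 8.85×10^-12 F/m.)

(dE/dt)_max = V₀ω/d = 1.635×10^10 V/(m·s); ω = 2πf = 2.859×10^5 rad/s.
I_d,max = ε₀ A (dE/dt)_max = (8.85×10^-12)(0.04083)(1.635×10^10) = 5.91×10^-3 A.

5.91×10^-3 A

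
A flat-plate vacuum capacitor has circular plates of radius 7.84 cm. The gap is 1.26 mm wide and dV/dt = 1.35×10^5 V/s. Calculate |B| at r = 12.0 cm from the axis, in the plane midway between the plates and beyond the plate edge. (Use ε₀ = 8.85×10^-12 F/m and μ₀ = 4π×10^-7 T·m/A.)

With E = V/d, dE/dt = 1.071×10^8 V/(m·s) and πR² = 0.01931 m², giving I_d = ε₀ πR² dE/dt = 1.830×10^-5 A.
With r > R the enclosed displacement current is the full I_d; B = μ₀ I_d / (2πr) = 3.05×10^-11 T.

3.05×10^-11 T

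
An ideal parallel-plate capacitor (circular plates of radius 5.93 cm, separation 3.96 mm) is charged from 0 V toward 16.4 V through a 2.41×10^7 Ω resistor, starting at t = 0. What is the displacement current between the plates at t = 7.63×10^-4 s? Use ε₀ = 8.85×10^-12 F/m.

1.89×10^-7 A

C = ε₀A/d = (8.85×10^-12)(0.01105)/(3.96×10^-3) = 2.470×10^-11 F, so τ = RC = 5.953×10^-4 s.
The conduction current is I(t) = (V₀/R) e^(−t/τ), and the displacement current between the plates equals it.
t/τ = 1.282; I_d = (16.4/2.41×10^7) · e^(−1.282) = (6.805×10^-7)(0.2775) = 1.89×10^-7 A.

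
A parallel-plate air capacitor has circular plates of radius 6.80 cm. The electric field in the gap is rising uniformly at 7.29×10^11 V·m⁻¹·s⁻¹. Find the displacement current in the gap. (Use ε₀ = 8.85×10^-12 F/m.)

The displacement current is ε₀ times dΦ_E/dt = ε₀ A dE/dt = (8.85×10^-12)(0.01453)(7.29×10^11) = 0.0937 A.

0.0937 A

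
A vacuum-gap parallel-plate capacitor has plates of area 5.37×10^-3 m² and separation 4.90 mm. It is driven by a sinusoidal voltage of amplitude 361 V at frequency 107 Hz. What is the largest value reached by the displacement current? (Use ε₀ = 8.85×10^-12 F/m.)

C = ε₀A/d = (8.85×10^-12)(5.37×10^-3)/(4.90×10^-3) = 9.699×10^-12 F; ω = 2πf = 672.3 rad/s.
I_d = C dV/dt, so |I_d|_max = C V₀ ω = (9.699×10^-12)(361)(672.3) = 2.35×10^-6 A.

2.35×10^-6 A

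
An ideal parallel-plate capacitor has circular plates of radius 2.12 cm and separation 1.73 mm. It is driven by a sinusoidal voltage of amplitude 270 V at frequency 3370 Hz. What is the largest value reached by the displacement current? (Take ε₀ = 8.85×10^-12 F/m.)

The displacement current equals the conduction current C dV/dt, which peaks at C V₀ ω.
With C = ε₀A/d = (8.85×10^-12)(1.412×10^-3)/(1.73×10^-3) = 7.223×10^-12 F and ω = 2πf = 2.117×10^4 rad/s, I_d,max = (7.223×10^-12)(270)(2.117×10^4) = 4.13×10^-5 A.

4.13×10^-5 A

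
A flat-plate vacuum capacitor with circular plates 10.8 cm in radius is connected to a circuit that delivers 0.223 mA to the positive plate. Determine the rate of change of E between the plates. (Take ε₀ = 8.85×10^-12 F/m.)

6.88×10^8 V/(m·s)

The displacement current between the plates equals the conduction current, I_d = 0.223 mA.
Then dE/dt = I_d/(ε₀A) = 6.88×10^8 V/(m·s).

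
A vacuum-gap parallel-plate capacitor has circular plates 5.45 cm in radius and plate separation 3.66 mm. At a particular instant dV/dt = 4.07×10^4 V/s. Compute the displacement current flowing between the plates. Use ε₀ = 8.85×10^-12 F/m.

9.18×10^-7 A

The field between the plates is E = V/d, so dE/dt = (4.07×10^4)/(3.66×10^-3 m) = 1.112×10^7 V/(m·s).
I_d = ε₀ A (dE/dt) = (8.85×10^-12)(9.331×10^-3)(1.112×10^7) = 9.18×10^-7 A.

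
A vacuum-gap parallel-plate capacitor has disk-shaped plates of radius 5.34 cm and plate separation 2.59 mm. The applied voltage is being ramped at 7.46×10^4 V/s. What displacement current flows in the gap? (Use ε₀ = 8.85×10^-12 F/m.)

E = V/d so dE/dt = (dV/dt)/d = 2.880×10^7 V/(m·s), and I_d = ε₀ A dE/dt = (8.85×10^-12)(8.958×10^-3)(2.880×10^7) = 2.28×10^-6 A.

2.28×10^-6 A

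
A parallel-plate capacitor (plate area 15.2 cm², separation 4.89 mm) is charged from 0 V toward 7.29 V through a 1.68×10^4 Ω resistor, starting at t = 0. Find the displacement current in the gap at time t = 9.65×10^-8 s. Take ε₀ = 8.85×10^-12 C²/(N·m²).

C = ε₀A/d = (8.85×10^-12)(1.52×10^-3)/(4.89×10^-3) = 2.751×10^-12 F and τ = RC = 4.622×10^-8 s. I_d in the gap equals the RC charging current.
I_d(t) = (V₀/R) e^(−t/τ) = 4.339×10^-4 · e^(−2.088) = 5.38×10^-5 A.

5.38×10^-5 A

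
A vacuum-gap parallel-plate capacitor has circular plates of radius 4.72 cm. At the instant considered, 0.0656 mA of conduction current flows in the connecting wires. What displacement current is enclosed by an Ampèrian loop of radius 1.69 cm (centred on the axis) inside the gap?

No conduction current crosses the gap, so I_d there equals the 6.56×10^-5 A in the leads.
The field is uniform, so I_d,enc = I_d (r/R)² = (6.56×10^-5)(1.69/4.72)² = 8.41×10^-6 A.

8.41×10^-6 A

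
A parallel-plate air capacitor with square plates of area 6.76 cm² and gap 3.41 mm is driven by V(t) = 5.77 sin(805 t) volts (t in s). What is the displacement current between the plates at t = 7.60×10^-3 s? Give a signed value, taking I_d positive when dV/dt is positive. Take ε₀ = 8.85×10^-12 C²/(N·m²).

8.04×10^-9 A

dE/dt = (V₀ω/d)·cos(ωt) with ωt = 6.118 rad: (5.77)(805)(0.9864)/(3.41×10^-3) = 1.344×10^6 V/(m·s).
I_d = ε₀ A dE/dt = (8.85×10^-12)(6.76×10^-4)(1.344×10^6) = 8.04×10^-9 A.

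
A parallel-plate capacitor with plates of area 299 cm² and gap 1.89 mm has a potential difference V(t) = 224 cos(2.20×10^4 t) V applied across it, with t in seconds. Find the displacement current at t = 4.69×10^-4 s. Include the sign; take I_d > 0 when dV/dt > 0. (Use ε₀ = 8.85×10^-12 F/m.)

C = ε₀A/d = (8.85×10^-12)(0.0299)/(1.89×10^-3) = 1.400×10^-10 F. dV/dt = V₀ω·−sin(ωt); at ωt = 10.318 rad this factor is 0.7791.
I_d = C dV/dt = (1.400×10^-10)(224)(2.20×10^4)(0.7791) = 5.38×10^-4 A.

5.38×10^-4 A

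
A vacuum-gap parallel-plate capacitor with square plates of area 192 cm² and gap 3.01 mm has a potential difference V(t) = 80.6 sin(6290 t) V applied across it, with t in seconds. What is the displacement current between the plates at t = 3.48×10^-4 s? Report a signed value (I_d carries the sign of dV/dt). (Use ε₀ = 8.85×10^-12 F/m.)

dE/dt = (V₀ω/d)·cos(ωt) with ωt = 2.18892 rad: (80.6)(6290)(-0.5795)/(3.01×10^-3) = -9.761×10^7 V/(m·s).
I_d = ε₀ A dE/dt = (8.85×10^-12)(0.0192)(-9.761×10^7) = -1.66×10^-5 A.

-1.66×10^-5 A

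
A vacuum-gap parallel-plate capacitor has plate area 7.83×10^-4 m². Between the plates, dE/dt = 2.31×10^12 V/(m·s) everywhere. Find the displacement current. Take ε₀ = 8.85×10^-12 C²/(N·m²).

0.0160 A

The displacement current is ε₀ times dΦ_E/dt = ε₀ A dE/dt = (8.85×10^-12)(7.83×10^-4)(2.31×10^12) = 0.0160 A.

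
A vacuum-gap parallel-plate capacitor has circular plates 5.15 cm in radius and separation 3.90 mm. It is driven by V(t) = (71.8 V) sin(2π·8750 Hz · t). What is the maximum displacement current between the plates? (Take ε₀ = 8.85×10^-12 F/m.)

(dE/dt)_max = V₀ω/d = 1.012×10^9 V/(m·s); ω = 2πf = 5.498×10^4 rad/s.
I_d,max = ε₀ A (dE/dt)_max = (8.85×10^-12)(8.332×10^-3)(1.012×10^9) = 7.46×10^-5 A.

7.46×10^-5 A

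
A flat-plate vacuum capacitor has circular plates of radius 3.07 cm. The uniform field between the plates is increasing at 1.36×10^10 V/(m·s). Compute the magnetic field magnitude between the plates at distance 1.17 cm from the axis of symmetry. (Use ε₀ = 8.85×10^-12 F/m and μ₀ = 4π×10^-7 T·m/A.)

8.85×10^-10 T

Total displacement current: I_d = ε₀(πR²)(dE/dt) = (8.85×10^-12)(2.961×10^-3)(1.36×10^10) = 3.564×10^-4 A.
∮B·dl = μ₀ I_d,enc with I_d,enc = I_d r²/R² = 5.176×10^-5 A; so B = μ₀ I_d,enc/(2πr) = 8.85×10^-10 T.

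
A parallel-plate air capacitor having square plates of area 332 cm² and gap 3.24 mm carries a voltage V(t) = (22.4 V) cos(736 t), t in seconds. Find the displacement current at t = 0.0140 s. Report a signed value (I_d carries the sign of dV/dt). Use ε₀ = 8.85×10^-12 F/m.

dE/dt = (V₀ω/d)·−sin(ωt) with ωt = 10.304 rad: (22.4)(736)(0.7702)/(3.24×10^-3) = 3.919×10^6 V/(m·s).
I_d = ε₀ A dE/dt = (8.85×10^-12)(0.0332)(3.919×10^6) = 1.15×10^-6 A.

1.15×10^-6 A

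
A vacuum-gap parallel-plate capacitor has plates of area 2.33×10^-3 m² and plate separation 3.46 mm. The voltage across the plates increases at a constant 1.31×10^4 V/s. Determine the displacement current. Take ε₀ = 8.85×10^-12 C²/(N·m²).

7.81×10^-8 A

C = ε₀A/d = (8.85×10^-12)(2.33×10^-3)/(3.46×10^-3) = 5.960×10^-12 F.
I_d = C dV/dt = (5.960×10^-12)(1.31×10^4) = 7.81×10^-8 A.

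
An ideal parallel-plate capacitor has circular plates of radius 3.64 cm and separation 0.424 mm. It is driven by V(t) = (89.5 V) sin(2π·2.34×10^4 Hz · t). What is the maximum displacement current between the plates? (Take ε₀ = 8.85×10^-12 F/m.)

1.14×10^-3 A

(dE/dt)_max = V₀ω/d = 3.103×10^10 V/(m·s); ω = 2πf = 1.470×10^5 rad/s.
I_d,max = ε₀ A (dE/dt)_max = (8.85×10^-12)(4.162×10^-3)(3.103×10^10) = 1.14×10^-3 A.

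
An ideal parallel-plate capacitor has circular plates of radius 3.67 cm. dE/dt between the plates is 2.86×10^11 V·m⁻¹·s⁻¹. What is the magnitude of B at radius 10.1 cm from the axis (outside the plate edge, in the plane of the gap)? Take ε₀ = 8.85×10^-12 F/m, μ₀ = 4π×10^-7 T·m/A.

Through the whole plate area (πR² = 4.231×10^-3 m²), I_d = ε₀ πR² dE/dt = 0.01071 A.
Outside the plates the loop encloses all of I_d, so B·2πr = μ₀ I_d and B = 2.12×10^-8 T.

2.12×10^-8 T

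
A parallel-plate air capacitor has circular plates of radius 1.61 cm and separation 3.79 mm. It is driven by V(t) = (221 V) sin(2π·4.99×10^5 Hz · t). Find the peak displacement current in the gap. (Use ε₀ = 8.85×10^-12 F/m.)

(dE/dt)_max = V₀ω/d = 1.828×10^11 V/(m·s); ω = 2πf = 3.135×10^6 rad/s.
I_d,max = ε₀ A (dE/dt)_max = (8.85×10^-12)(8.143×10^-4)(1.828×10^11) = 1.32×10^-3 A.

1.32×10^-3 A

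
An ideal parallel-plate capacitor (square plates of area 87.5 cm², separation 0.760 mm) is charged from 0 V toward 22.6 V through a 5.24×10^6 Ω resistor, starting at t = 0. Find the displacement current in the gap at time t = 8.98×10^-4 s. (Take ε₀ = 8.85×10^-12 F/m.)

8.02×10^-7 A

C = ε₀A/d = (8.85×10^-12)(8.75×10^-3)/(7.60×10^-4) = 1.019×10^-10 F and τ = RC = 5.340×10^-4 s. I_d in the gap equals the RC charging current.
I_d(t) = (V₀/R) e^(−t/τ) = 4.313×10^-6 · e^(−1.682) = 8.02×10^-7 A.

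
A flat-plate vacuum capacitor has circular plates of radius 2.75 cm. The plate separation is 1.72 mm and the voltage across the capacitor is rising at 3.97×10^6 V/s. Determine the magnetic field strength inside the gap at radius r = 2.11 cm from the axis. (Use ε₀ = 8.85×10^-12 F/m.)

dE/dt = (dV/dt)/d = 2.308×10^9 V/(m·s); I_d = ε₀(πR²)(dE/dt) = (8.85×10^-12)(2.376×10^-3)(2.308×10^9) = 4.853×10^-5 A.
For r < R the Ampère–Maxwell law gives B(2πr) = μ₀ I_d (r²/R²), so B = μ₀ I_d r/(2πR²) = (4π×10^-7)(4.853×10^-5)(0.0211)/(2π·0.0275²) = 2.71×10^-10 T.

2.71×10^-10 T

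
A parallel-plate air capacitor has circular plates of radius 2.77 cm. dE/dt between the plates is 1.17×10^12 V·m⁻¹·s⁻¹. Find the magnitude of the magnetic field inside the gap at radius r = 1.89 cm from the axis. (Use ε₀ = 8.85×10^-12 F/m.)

Through the whole plate area (πR² = 2.411×10^-3 m²), I_d = ε₀ πR² dE/dt = 0.02496 A.
∮B·dl = μ₀ I_d,enc with I_d,enc = I_d r²/R² = 0.01162 A; so B = μ₀ I_d,enc/(2πr) = 1.23×10^-7 T.

1.23×10^-7 T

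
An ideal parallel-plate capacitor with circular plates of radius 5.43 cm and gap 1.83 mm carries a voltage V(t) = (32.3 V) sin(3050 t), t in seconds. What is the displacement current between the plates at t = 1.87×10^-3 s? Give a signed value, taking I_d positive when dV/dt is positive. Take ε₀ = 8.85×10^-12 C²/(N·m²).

C = ε₀A/d = (8.85×10^-12)(9.263×10^-3)/(1.83×10^-3) = 4.480×10^-11 F. dV/dt = V₀ω·cos(ωt); at ωt = 5.7035 rad this factor is 0.8366.
I_d = C dV/dt = (4.480×10^-11)(32.3)(3050)(0.8366) = 3.69×10^-6 A.

3.69×10^-6 A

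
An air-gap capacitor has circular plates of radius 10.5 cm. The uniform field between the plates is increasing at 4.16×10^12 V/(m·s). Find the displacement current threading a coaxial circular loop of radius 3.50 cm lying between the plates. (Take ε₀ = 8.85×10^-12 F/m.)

Through the whole plate area (πR² = 0.03464 m²), I_d = ε₀ πR² dE/dt = 1.275 A.
The field is uniform, so I_d,enc = I_d (r/R)² = (1.275)(3.50/10.5)² = 0.142 A.

0.142 A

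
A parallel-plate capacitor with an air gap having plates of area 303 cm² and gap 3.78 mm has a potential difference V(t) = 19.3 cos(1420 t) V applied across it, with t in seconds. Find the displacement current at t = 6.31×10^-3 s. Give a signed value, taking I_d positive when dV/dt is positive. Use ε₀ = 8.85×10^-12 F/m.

C = ε₀A/d = (8.85×10^-12)(0.0303)/(3.78×10^-3) = 7.094×10^-11 F. dV/dt = V₀ω·−sin(ωt); at ωt = 8.9602 rad this factor is -0.4480.
I_d = C dV/dt = (7.094×10^-11)(19.3)(1420)(-0.4480) = -8.71×10^-7 A.

-8.71×10^-7 A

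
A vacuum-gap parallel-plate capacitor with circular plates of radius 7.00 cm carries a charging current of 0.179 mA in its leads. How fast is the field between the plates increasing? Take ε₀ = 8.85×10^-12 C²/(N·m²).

By continuity, I_d in the gap equals the 0.179 mA flowing in the wire.
Then dE/dt = I_d/(ε₀A) = 1.31×10^9 V/(m·s).

1.31×10^9 V/(m·s)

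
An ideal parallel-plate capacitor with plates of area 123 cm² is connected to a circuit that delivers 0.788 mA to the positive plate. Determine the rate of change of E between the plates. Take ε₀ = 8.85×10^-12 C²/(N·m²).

By continuity, I_d in the gap equals the 0.788 mA flowing in the wire.
Inverting I_d = ε₀ A dE/dt gives dE/dt = 7.88×10^-4 / (8.85×10^-12 · 0.0123) = 7.24×10^9 V/(m·s).

7.24×10^9 V/(m·s)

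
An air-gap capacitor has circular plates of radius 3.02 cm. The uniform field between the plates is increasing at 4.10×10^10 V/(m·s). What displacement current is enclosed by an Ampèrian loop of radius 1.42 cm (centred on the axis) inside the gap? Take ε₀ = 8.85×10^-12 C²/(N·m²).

I_d = ε₀ dΦ_E/dt = ε₀ πR² (dE/dt) = (8.85×10^-12)(2.865×10^-3)(4.10×10^10) = 1.040×10^-3 A through the full plate area.
The field is uniform, so I_d,enc = I_d (r/R)² = (1.040×10^-3)(1.42/3.02)² = 2.30×10^-4 A.

2.30×10^-4 A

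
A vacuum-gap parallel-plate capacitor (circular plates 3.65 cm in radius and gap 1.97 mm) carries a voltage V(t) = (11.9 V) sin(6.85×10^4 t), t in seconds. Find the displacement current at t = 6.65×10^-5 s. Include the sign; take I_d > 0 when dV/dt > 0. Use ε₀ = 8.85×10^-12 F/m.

-2.40×10^-6 A

dV/dt = (11.9)(6.85×10^4)·cos(4.55525) = -1.276×10^5 V/s.
I_d = C dV/dt with C = ε₀A/d = (8.85×10^-12)(4.185×10^-3)/(1.97×10^-3) = 1.880×10^-11 F, so I_d = (1.880×10^-11)(-1.276×10^5) = -2.40×10^-6 A.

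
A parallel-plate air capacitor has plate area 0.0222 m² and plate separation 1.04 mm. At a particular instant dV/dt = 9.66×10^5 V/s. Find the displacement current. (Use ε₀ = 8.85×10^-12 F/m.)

1.82×10^-4 A

The field between the plates is E = V/d, so dE/dt = (9.66×10^5)/(1.04×10^-3 m) = 9.288×10^8 V/(m·s).
I_d = ε₀ A (dE/dt) = (8.85×10^-12)(0.0222)(9.288×10^8) = 1.82×10^-4 A.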